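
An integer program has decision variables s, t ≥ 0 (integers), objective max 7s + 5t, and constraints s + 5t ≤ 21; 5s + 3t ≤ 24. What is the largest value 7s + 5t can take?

Relaxing integrality, the LP optimum is 36.55 at (s,t) = (2.59, 3.68), which is not an integer point.
(s,t)=(3,3): 1·3+5·3=18≤21, 5·3+3·3=24≤24, objective 36.
(s,t)=(3,2): 1·3+5·2=13≤21, 5·3+3·2=21≤24, objective 31.
Maximum is 36 at (s,t)=(3,3).

36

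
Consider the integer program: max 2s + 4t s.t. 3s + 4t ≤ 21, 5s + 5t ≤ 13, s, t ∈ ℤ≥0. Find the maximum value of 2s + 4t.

Relaxing integrality, the LP optimum is 10.40 at (s,t) = (0, 2.6), which is not an integer point.
(s,t)=(0,2): 3·0+4·2=8≤21, 5·0+5·2=10≤13, objective 8.
(s,t)=(1,1): 3·1+4·1=7≤21, 5·1+5·1=10≤13, objective 6.
(s,t)=(0,1): 3·0+4·1=4≤21, 5·0+5·1=5≤13, objective 4.
No feasible integer point exceeds 8.

8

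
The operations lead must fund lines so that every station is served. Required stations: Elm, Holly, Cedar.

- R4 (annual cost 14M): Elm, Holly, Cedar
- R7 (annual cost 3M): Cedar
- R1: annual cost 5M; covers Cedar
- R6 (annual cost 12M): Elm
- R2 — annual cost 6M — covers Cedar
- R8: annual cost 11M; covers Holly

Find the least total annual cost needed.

R4 alone covers Elm, Holly, Cedar — every station.
Total annual cost: 14.

14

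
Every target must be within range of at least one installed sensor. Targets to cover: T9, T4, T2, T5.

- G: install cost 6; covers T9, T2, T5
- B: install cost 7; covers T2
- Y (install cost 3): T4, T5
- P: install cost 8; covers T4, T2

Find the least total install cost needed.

This is an integer covering problem.
Choose G and Y: together they cover T9, T4, T2, T5 — every target.
Total install cost: 6 + 3 = 9.
No cover costs less than 9.

9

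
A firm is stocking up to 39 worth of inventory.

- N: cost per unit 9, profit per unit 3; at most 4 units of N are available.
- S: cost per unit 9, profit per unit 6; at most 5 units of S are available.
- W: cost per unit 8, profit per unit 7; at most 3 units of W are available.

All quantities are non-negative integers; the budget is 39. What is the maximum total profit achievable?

Take 1×S and 3×W: cost 33 ≤ 39, profit 1·6 + 3·7 = 27.
W has the best ratio (7/8) and is taken to its limit of 3; remaining capacity is filled optimally with the others.

27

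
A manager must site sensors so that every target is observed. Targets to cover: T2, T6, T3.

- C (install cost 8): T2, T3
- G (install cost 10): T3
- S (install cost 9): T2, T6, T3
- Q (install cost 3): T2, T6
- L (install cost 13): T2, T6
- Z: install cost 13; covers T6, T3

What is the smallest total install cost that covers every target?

This is a weighted set-cover instance.
The greedy cost-per-new-target heuristic would pick Q and C for 11, but a cheaper cover exists.
S alone covers T2, T6, T3 — every target.
Total install cost: 9.
No cover costs less than 9.

9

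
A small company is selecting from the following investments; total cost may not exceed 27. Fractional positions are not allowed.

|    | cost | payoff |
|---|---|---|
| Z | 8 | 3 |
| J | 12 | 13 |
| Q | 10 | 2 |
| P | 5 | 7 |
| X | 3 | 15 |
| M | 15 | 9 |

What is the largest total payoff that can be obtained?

Z + J + X: cost 8 + 12 + 3 = 23 ≤ 27, payoff 3 + 13 + 15 = 31.
J + P + X: cost 12 + 5 + 3 = 20 ≤ 27, payoff 13 + 7 + 15 = 35.
Best is J, P, and X with total payoff 35.

35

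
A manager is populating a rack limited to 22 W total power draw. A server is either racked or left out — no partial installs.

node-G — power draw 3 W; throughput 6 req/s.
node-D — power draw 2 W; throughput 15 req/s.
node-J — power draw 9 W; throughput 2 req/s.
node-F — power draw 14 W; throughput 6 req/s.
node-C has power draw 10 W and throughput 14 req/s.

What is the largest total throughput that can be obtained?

This is an integer program with binary decision variables.
Take node-G, node-D, and node-C: power draw 3 + 2 + 10 = 15 ≤ 22, throughput 6 + 15 + 14 = 35.
No other feasible combination does better.

35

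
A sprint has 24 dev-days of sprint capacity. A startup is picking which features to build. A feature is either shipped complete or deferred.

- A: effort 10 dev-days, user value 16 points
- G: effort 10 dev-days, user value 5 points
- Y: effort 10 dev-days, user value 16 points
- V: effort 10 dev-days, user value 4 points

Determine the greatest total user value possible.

Allowing fractional choices, the relaxed optimum would be about 34.0, but features are indivisible.
A + G: effort 10 + 10 = 20 ≤ 24, user value 16 + 5 = 21.
A + Y: effort 10 + 10 = 20 ≤ 24, user value 16 + 16 = 32.
Best is A and Y with total user value 32.

32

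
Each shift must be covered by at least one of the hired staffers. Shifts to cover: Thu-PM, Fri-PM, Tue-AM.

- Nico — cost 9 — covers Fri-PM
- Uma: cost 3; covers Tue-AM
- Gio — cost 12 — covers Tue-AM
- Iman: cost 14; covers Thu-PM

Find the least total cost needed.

Choose Nico, Uma, and Iman: together they cover Thu-PM, Fri-PM, Tue-AM — every shift.
Total cost: 9 + 3 + 14 = 26.
No cover costs less than 26.

26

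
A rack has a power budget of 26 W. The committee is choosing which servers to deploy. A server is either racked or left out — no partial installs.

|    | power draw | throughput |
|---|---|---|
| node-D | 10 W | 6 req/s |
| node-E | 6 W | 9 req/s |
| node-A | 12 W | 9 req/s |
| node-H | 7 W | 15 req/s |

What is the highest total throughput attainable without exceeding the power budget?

33

Allowing fractional choices, the relaxed optimum would be about 33.6, but servers are indivisible.
node-E + node-A + node-H: power draw 6 + 12 + 7 = 25 ≤ 26, throughput 9 + 9 + 15 = 33.
node-D + node-E + node-H: power draw 10 + 6 + 7 = 23 ≤ 26, throughput 6 + 9 + 15 = 30.
node-E + node-H: power draw 6 + 7 = 13 ≤ 26, throughput 9 + 15 = 24.
Best is node-E, node-A, and node-H with total throughput 33.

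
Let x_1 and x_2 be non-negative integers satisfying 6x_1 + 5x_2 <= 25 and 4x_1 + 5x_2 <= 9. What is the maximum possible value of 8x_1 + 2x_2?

The continuous relaxation peaks at (2.25, 0) with value 18.00; rounding to a feasible lattice point costs some objective.
(x_1,x_2)=(2,0): 6·2+5·0=12≤25, 4·2+5·0=8≤9, objective 16.
(x_1,x_2)=(1,1): 6·1+5·1=11≤25, 4·1+5·1=9≤9, objective 10.
(x_1,x_2)=(1,0): 6·1+5·0=6≤25, 4·1+5·0=4≤9, objective 8.
Maximum is 16 at (x_1,x_2)=(2,0).

16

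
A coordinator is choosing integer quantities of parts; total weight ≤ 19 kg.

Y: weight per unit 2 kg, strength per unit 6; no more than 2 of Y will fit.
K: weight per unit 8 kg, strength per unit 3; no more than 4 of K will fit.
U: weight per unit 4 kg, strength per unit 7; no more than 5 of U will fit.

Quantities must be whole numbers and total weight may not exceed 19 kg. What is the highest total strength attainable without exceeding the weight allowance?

1×Y and 4×U: weight 18 ≤ 19, strength 1·6 + 4·7 = 34.
2×Y and 3×U: weight 16 ≤ 19, strength 2·6 + 3·7 = 33.
Best is 34.

34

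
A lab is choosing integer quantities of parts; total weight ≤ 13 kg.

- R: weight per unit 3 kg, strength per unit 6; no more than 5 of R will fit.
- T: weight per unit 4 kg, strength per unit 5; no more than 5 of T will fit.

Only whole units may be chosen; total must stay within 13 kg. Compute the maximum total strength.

R has the best ratio (6/3); taking only R gives at most 4×6 = 24 (stopped by the weight limit).
Optimal: 4×R: weight 12 ≤ 13, strength 4·6 = 24.

24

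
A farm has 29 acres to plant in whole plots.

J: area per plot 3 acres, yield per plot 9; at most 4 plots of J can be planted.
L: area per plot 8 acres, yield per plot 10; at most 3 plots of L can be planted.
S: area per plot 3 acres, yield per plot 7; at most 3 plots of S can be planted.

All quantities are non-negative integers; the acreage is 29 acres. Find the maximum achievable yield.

Take 4×J, 1×L, and 3×S: area 29 ≤ 29, yield 4·9 + 1·10 + 3·7 = 67.
J has the best ratio (9/3) and is taken to its limit of 4; remaining capacity is filled optimally with the others.

67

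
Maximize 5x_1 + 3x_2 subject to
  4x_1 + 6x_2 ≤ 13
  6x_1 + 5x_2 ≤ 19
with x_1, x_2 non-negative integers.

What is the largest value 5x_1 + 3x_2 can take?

Relaxing integrality, the LP optimum is 15.83 at (x_1,x_2) = (3.17, 0), which is not an integer point.
(x_1,x_2)=(3,0): 4·3+6·0=12≤13, 6·3+5·0=18≤19, objective 15.
(x_1,x_2)=(2,0): 4·2+6·0=8≤13, 6·2+5·0=12≤19, objective 10.
No feasible integer point exceeds 15.

15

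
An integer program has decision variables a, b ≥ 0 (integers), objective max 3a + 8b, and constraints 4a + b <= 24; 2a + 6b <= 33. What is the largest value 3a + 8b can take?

The continuous relaxation peaks at (5.05, 3.82) with value 45.68; rounding to a feasible lattice point costs some objective.
(a,b)=(4,4): 4·4+1·4=20≤24, 2·4+6·4=32≤33, objective 44.
(a,b)=(3,4): 4·3+1·4=16≤24, 2·3+6·4=30≤33, objective 41.
(a,b)=(5,3): 4·5+1·3=23≤24, 2·5+6·3=28≤33, objective 39.
The best lattice point is (4,4), giving 44.

44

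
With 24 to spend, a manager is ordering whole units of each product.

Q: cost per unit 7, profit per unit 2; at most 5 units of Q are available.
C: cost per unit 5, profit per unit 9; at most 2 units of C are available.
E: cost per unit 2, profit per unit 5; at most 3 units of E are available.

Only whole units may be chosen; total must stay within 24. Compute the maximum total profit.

E has the best ratio (5/2); taking only E gives at most 3×5 = 15 (stopped by the supply cap of 3).
Mixing does better — 1×Q, 2×C, and 3×E: cost 23 ≤ 24, profit 1·2 + 2·9 + 3·5 = 35.

35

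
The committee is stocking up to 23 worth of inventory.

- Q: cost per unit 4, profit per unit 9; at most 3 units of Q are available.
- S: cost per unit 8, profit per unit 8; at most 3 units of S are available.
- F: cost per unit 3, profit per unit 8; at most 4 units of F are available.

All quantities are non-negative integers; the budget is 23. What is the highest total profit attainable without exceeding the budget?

Take 3×Q and 3×F: cost 21 ≤ 23, profit 3·9 + 3·8 = 51.
No other integer combination yields more.

51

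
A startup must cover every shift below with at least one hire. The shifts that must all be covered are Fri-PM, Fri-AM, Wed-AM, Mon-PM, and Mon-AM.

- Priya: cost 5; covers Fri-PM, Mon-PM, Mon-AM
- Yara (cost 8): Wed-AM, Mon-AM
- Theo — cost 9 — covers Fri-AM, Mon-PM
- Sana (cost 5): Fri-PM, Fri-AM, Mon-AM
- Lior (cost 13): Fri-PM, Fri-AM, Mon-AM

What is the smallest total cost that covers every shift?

18

Choose Priya, Yara, and Sana: together they cover Fri-PM, Fri-AM, Wed-AM, Mon-PM, Mon-AM — every shift.
Total cost: 5 + 8 + 5 = 18.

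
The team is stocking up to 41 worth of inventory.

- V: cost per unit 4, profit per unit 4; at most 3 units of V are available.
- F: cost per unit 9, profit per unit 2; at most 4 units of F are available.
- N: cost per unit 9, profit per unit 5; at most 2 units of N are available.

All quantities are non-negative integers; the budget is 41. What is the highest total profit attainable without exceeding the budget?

This is a bounded integer knapsack.
V has the best ratio (4/4); taking only V gives at most 3×4 = 12 (stopped by the supply cap of 3).
Mixing does better — 3×V, 1×F, and 2×N: cost 39 ≤ 41, profit 3·4 + 1·2 + 2·5 = 24.

24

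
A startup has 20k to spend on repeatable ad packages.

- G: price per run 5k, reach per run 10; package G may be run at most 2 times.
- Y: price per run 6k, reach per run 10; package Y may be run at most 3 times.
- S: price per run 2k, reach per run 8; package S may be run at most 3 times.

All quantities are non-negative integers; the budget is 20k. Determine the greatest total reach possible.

46

Take 2×G, 1×Y, and 2×S: price 20 ≤ 20, reach 2·10 + 1·10 + 2·8 = 46.
No other integer combination yields more.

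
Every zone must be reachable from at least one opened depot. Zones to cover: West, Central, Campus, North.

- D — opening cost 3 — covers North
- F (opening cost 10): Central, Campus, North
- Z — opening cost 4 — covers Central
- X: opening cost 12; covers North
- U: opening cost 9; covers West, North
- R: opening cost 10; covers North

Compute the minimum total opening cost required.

Choose F and U: together they cover West, Central, Campus, North — every zone.
Total opening cost: 10 + 9 = 19.

19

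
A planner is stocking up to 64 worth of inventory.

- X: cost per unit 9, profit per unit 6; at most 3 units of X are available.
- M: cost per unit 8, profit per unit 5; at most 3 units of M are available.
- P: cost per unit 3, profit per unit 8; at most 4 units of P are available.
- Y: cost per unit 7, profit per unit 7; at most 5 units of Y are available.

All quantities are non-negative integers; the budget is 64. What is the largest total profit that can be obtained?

78

P has the best ratio (8/3); taking only P gives at most 4×8 = 32 (stopped by the supply cap of 4).
Mixing does better — 1×X, 1×M, 4×P, and 5×Y: cost 64 ≤ 64, profit 1·6 + 1·5 + 4·8 + 5·7 = 78.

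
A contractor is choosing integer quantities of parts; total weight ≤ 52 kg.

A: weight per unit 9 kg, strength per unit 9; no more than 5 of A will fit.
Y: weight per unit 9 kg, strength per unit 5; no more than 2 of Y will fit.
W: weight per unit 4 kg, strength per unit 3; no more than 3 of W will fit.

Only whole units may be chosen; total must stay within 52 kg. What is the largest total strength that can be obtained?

5×A and 1×W: weight 49 ≤ 52, strength 5·9 + 1·3 = 48.
4×A and 3×W: weight 48 ≤ 52, strength 4·9 + 3·3 = 45.
Best is 48.

48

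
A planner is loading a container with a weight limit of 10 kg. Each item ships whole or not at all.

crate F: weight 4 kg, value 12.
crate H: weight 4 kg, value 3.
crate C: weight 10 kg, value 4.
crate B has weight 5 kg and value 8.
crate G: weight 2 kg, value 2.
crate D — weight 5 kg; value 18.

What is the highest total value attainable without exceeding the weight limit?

crate F + crate D: weight 4 + 5 = 9 ≤ 10, value 12 + 18 = 30.
crate H + crate D: weight 4 + 5 = 9 ≤ 10, value 3 + 18 = 21.
crate B + crate D: weight 5 + 5 = 10 ≤ 10, value 8 + 18 = 26.
Best is crate F and crate D with total value 30.

30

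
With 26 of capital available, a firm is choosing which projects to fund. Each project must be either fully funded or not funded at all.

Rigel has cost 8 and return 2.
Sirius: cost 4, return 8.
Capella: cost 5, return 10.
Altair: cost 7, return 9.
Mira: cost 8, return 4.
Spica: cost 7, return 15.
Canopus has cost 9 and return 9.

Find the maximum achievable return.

Allowing fractional choices, the relaxed optimum would be about 45.0, but projects are indivisible.
Sirius + Capella + Altair + Spica: cost 4 + 5 + 7 + 7 = 23 ≤ 26, return 8 + 10 + 9 + 15 = 42.
Sirius + Capella + Spica + Canopus: cost 4 + 5 + 7 + 9 = 25 ≤ 26, return 8 + 10 + 15 + 9 = 42.
The maximum return is 42; one optimal choice is Sirius, Capella, Altair, and Spica.

42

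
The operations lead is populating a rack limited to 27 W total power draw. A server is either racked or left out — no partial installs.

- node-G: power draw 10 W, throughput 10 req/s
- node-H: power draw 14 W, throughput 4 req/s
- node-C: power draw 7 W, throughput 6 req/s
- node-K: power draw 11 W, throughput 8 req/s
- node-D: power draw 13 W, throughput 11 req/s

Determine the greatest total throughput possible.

21

Take node-G and node-D: power draw 10 + 13 = 23 ≤ 27, throughput 10 + 11 = 21.
No other feasible combination does better.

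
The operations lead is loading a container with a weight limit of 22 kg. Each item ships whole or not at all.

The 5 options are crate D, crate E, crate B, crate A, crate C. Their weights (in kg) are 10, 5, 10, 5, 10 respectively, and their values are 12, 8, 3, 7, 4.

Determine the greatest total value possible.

27

crate D + crate E: weight 10 + 5 = 15 ≤ 22, value 12 + 8 = 20.
crate D + crate E + crate A: weight 10 + 5 + 5 = 20 ≤ 22, value 12 + 8 + 7 = 27.
Best is crate D, crate E, and crate A with total value 27.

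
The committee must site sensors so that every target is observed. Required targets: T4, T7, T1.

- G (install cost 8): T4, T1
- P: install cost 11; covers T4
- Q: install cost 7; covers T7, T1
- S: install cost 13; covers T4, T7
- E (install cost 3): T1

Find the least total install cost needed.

15

This is an integer covering problem.
The greedy cost-per-new-target heuristic would pick E and S for 16, but a cheaper cover exists.
Choose G and Q: together they cover T4, T7, T1 — every target.
Total install cost: 8 + 7 = 15.
No cover costs less than 15.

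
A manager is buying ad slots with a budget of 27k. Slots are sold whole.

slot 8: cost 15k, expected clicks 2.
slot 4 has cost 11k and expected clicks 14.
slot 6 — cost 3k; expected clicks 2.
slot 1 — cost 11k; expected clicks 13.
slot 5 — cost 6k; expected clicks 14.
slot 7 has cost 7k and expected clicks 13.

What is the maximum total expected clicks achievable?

Allowing fractional choices, the relaxed optimum would be about 44.5, but ad slots are indivisible.
slot 4 + slot 6 + slot 5 + slot 7: cost 11 + 3 + 6 + 7 = 27 ≤ 27, expected clicks 14 + 2 + 14 + 13 = 43.
slot 6 + slot 1 + slot 5 + slot 7: cost 3 + 11 + 6 + 7 = 27 ≤ 27, expected clicks 2 + 13 + 14 + 13 = 42.
Best is slot 4, slot 6, slot 5, and slot 7 with total expected clicks 43.

43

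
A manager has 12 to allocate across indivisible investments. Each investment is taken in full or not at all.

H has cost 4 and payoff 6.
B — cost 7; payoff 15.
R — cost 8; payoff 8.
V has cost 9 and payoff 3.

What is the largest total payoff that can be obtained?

This is a 0-1 knapsack instance.
B: cost 7 ≤ 12, payoff 15.
H + B: cost 4 + 7 = 11 ≤ 12, payoff 6 + 15 = 21.
Best is H and B with total payoff 21.

21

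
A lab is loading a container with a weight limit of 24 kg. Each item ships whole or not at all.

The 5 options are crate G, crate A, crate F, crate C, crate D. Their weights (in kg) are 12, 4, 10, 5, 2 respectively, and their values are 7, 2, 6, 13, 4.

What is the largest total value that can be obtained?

26

Allowing fractional choices, the relaxed optimum would be about 27.1, but items are indivisible.
crate A + crate F + crate C + crate D: weight 4 + 10 + 5 + 2 = 21 ≤ 24, value 2 + 6 + 13 + 4 = 25.
crate G + crate A + crate C + crate D: weight 12 + 4 + 5 + 2 = 23 ≤ 24, value 7 + 2 + 13 + 4 = 26.
Best is crate G, crate A, crate C, and crate D with total value 26.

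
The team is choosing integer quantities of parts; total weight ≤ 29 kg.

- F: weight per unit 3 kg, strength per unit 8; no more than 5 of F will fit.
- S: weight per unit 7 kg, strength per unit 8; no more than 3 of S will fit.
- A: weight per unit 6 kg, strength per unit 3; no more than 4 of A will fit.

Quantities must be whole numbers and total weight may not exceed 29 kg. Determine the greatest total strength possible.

Take 5×F and 2×S: weight 29 ≤ 29, strength 5·8 + 2·8 = 56.
F has the best ratio (8/3) and is taken to its limit of 5; remaining capacity is filled optimally with the others.

56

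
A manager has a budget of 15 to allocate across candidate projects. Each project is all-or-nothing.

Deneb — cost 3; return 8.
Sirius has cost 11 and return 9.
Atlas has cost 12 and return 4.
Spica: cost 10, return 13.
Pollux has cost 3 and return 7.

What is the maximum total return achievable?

21

Spica + Pollux: cost 10 + 3 = 13 ≤ 15, return 13 + 7 = 20.
Deneb + Spica: cost 3 + 10 = 13 ≤ 15, return 8 + 13 = 21.
Best is Deneb and Spica with total return 21.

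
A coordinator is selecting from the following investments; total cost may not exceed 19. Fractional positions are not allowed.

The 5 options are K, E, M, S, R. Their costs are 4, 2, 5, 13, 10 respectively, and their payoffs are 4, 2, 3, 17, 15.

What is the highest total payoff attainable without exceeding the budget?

23

Treat it as a binary knapsack problem.
Allowing fractional choices, the relaxed optimum would be about 26.8, but investments are indivisible.
K + M + R: cost 4 + 5 + 10 = 19 ≤ 19, payoff 4 + 3 + 15 = 22.
K + E + S: cost 4 + 2 + 13 = 19 ≤ 19, payoff 4 + 2 + 17 = 23.
K + E + R: cost 4 + 2 + 10 = 16 ≤ 19, payoff 4 + 2 + 15 = 21.
Best is K, E, and S with total payoff 23.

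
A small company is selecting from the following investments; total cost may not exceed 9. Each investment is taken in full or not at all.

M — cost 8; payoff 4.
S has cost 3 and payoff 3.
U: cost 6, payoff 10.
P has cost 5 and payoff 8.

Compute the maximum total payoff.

This is an integer program with binary decision variables.
Allowing fractional choices, the relaxed optimum would be about 14.8, but investments are indivisible.
S + P: cost 3 + 5 = 8 ≤ 9, payoff 3 + 8 = 11.
S + U: cost 3 + 6 = 9 ≤ 9, payoff 3 + 10 = 13.
U: cost 6 ≤ 9, payoff 10.
Best is S and U with total payoff 13.

13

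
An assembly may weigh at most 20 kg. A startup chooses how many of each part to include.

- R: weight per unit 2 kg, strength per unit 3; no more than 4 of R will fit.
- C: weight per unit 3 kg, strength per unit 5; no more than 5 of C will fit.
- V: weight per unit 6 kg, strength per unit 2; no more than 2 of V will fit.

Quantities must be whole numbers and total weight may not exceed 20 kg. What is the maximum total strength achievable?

C has the best ratio (5/3); taking only C gives at most 5×5 = 25 (stopped by the supply cap of 5).
Mixing does better — 4×R and 4×C: weight 20 ≤ 20, strength 4·3 + 4·5 = 32.

32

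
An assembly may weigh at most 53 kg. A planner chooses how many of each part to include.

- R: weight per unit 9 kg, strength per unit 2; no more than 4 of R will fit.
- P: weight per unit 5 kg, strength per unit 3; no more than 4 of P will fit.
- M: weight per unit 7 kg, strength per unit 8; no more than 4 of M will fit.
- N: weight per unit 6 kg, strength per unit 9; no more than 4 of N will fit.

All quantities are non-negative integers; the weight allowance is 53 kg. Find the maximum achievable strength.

68

This is a bounded integer knapsack.
1×P, 3×M, and 4×N: weight 50 ≤ 53, strength 1·3 + 3·8 + 4·9 = 63.
4×M and 4×N: weight 52 ≤ 53, strength 4·8 + 4·9 = 68.
Best is 68.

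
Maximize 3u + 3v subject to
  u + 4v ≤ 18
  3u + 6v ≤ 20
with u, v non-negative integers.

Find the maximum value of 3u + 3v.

18

Relaxing integrality, the LP optimum is 20.00 at (u,v) = (6.67, 0), which is not an integer point.
(u,v)=(6,0): 1·6+4·0=6≤18, 3·6+6·0=18≤20, objective 18.
(u,v)=(5,0): 1·5+4·0=5≤18, 3·5+6·0=15≤20, objective 15.
The best lattice point is (6,0), giving 18.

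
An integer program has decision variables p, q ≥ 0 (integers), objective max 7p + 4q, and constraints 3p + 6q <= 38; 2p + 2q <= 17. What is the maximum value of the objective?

56

Relaxing integrality, the LP optimum is 59.50 at (p,q) = (8.5, 0), which is not an integer point.
(p,q)=(8,0): 3·8+6·0=24≤38, 2·8+2·0=16≤17, objective 56.
(p,q)=(7,1): 3·7+6·1=27≤38, 2·7+2·1=16≤17, objective 53.
Maximum is 56 at (p,q)=(8,0).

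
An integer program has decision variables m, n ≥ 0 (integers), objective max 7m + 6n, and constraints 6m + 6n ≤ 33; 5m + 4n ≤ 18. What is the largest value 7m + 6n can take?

Relaxing integrality, the LP optimum is 27.00 at (m,n) = (0, 4.5), which is not an integer point.
(m,n)=(2,2): 6·2+6·2=24≤33, 5·2+4·2=18≤18, objective 26.
(m,n)=(1,3): 6·1+6·3=24≤33, 5·1+4·3=17≤18, objective 25.
(m,n)=(0,4): 6·0+6·4=24≤33, 5·0+4·4=16≤18, objective 24.
The best lattice point is (2,2), giving 26.

26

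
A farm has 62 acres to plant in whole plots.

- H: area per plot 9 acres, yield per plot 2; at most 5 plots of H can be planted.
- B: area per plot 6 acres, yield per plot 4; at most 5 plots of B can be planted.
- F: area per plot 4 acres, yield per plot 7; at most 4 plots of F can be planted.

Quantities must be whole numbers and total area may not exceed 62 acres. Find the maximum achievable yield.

This is a bounded integer knapsack.
5×B and 4×F: area 46 ≤ 62, yield 5·4 + 4·7 = 48.
1×H, 5×B, and 4×F: area 55 ≤ 62, yield 1·2 + 5·4 + 4·7 = 50.
Best is 50.

50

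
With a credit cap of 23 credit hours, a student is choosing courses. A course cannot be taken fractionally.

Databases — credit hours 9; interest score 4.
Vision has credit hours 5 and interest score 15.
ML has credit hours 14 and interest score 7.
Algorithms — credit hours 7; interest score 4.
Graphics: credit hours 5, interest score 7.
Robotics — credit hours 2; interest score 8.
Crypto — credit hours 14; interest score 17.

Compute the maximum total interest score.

40

This is an integer program with binary decision variables.
Vision + Robotics + Crypto: credit hours 5 + 2 + 14 = 21 ≤ 23, interest score 15 + 8 + 17 = 40.
Vision + Algorithms + Graphics + Robotics: credit hours 5 + 7 + 5 + 2 = 19 ≤ 23, interest score 15 + 4 + 7 + 8 = 34.
Best is Vision, Robotics, and Crypto with total interest score 40.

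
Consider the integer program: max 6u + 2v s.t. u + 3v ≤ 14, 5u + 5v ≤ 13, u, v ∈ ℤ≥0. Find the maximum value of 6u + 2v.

12

The continuous relaxation peaks at (2.6, 0) with value 15.60; rounding to a feasible lattice point costs some objective.
(u,v)=(2,0): 1·2+3·0=2≤14, 5·2+5·0=10≤13, objective 12.
(u,v)=(1,1): 1·1+3·1=4≤14, 5·1+5·1=10≤13, objective 8.
(u,v)=(1,0): 1·1+3·0=1≤14, 5·1+5·0=5≤13, objective 6.
The best lattice point is (2,0), giving 12.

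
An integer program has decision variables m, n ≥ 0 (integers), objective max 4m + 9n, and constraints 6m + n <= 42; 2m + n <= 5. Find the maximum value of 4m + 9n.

45

(m,n)=(0,5): 6·0+1·5=5≤42, 2·0+1·5=5≤5, objective 45.
(m,n)=(0,4): 6·0+1·4=4≤42, 2·0+1·4=4≤5, objective 36.
Maximum is 45 at (m,n)=(0,5).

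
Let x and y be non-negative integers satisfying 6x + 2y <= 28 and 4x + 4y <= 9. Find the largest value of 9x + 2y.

18

(x,y)=(2,0): 6·2+2·0=12≤28, 4·2+4·0=8≤9, objective 18.
(x,y)=(1,1): 6·1+2·1=8≤28, 4·1+4·1=8≤9, objective 11.
The best lattice point is (2,0), giving 18.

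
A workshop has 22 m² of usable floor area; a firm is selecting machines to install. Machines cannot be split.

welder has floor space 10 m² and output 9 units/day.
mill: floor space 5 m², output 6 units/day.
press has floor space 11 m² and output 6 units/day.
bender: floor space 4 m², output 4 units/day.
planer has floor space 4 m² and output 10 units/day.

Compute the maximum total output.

Take welder, mill, and planer: floor space 10 + 5 + 4 = 19 ≤ 22, output 9 + 6 + 10 = 25.
No other feasible combination does better.

25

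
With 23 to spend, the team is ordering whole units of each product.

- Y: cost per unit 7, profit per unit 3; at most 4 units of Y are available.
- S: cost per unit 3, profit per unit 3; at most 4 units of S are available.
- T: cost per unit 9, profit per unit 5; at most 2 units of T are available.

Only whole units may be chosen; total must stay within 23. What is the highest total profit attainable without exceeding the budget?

4×S and 1×T: cost 21 ≤ 23, profit 4·3 + 1·5 = 17.
1×Y and 4×S: cost 19 ≤ 23, profit 1·3 + 4·3 = 15.
Best is 17.

17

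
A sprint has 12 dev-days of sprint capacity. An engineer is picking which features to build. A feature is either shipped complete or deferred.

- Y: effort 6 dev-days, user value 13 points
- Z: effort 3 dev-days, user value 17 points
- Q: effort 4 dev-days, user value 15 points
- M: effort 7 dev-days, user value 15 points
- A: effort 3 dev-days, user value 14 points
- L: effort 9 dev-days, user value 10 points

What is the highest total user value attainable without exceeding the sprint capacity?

Allowing fractional choices, the relaxed optimum would be about 50.3, but features are indivisible.
Z + Q + A: effort 3 + 4 + 3 = 10 ≤ 12, user value 17 + 15 + 14 = 46.
Y + Z + A: effort 6 + 3 + 3 = 12 ≤ 12, user value 13 + 17 + 14 = 44.
Best is Z, Q, and A with total user value 46.

46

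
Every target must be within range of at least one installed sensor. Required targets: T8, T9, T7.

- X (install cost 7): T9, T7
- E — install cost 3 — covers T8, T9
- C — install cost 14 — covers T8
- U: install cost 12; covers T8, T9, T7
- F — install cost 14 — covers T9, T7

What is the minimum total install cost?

This is a weighted set-cover instance.
Choose X and E: together they cover T8, T9, T7 — every target.
Total install cost: 7 + 3 = 10.
No cover costs less than 10.

10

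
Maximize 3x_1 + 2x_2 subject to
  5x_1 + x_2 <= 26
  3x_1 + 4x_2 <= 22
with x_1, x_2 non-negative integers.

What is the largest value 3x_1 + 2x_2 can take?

(x_1,x_2)=(5,1) is feasible, giving 17.
(x_1,x_2)=(4,2) is feasible, giving 16.
(x_1,x_2)=(5,0) is feasible, giving 15.
Maximum is 17 at (x_1,x_2)=(5,1).

17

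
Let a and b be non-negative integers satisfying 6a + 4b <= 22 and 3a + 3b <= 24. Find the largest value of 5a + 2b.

Relaxing integrality, the LP optimum is 18.33 at (a,b) = (3.67, 0), which is not an integer point.
(a,b)=(3,1): 6·3+4·1=22≤22, 3·3+3·1=12≤24, objective 17.
(a,b)=(3,0): 6·3+4·0=18≤22, 3·3+3·0=9≤24, objective 15.
Maximum is 17 at (a,b)=(3,1).

17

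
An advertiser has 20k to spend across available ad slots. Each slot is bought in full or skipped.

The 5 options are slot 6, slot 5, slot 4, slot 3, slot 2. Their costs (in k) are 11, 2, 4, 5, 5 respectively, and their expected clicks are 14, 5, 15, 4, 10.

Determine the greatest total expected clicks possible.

Allowing fractional choices, the relaxed optimum would be about 41.5, but ad slots are indivisible.
slot 5 + slot 4 + slot 3 + slot 2: cost 2 + 4 + 5 + 5 = 16 ≤ 20, expected clicks 5 + 15 + 4 + 10 = 34.
slot 6 + slot 5 + slot 4: cost 11 + 2 + 4 = 17 ≤ 20, expected clicks 14 + 5 + 15 = 34.
slot 6 + slot 4 + slot 2: cost 11 + 4 + 5 = 20 ≤ 20, expected clicks 14 + 15 + 10 = 39.
Best is slot 6, slot 4, and slot 2 with total expected clicks 39.

39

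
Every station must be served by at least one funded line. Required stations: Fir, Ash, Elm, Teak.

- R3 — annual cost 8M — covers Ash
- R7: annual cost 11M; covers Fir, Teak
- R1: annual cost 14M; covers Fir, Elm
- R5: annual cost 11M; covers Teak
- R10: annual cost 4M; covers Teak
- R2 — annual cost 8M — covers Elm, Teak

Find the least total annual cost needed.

Choose R3, R1, and R10: together they cover Fir, Ash, Elm, Teak — every station.
Total annual cost: 8 + 14 + 4 = 26.
No cover costs less than 26.

26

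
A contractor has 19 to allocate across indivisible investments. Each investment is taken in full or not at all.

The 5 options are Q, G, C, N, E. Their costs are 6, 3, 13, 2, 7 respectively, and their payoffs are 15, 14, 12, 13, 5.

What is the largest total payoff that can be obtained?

47

Take Q, G, N, and E: cost 6 + 3 + 2 + 7 = 18 ≤ 19, payoff 15 + 14 + 13 + 5 = 47.
No other feasible combination does better.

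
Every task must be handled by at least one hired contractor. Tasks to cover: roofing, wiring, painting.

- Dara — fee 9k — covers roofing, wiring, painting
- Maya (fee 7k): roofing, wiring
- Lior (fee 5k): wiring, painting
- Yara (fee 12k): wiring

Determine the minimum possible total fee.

9

Dara alone covers roofing, wiring, painting — every task.
Total fee: 9.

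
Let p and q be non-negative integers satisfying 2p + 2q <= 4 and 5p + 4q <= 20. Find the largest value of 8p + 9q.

(p,q)=(0,2): 2·0+2·2=4≤4, 5·0+4·2=8≤20, objective 18.
(p,q)=(1,1): 2·1+2·1=4≤4, 5·1+4·1=9≤20, objective 17.
(p,q)=(0,1): 2·0+2·1=2≤4, 5·0+4·1=4≤20, objective 9.
No feasible integer point exceeds 18.

18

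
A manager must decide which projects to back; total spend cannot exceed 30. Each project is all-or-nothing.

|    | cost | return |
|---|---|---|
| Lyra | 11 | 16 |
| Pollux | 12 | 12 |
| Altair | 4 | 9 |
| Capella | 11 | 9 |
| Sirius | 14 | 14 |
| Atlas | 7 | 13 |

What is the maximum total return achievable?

41

Allowing fractional choices, the relaxed optimum would be about 46.0, but projects are indivisible.
Lyra + Altair + Sirius: cost 11 + 4 + 14 = 29 ≤ 30, return 16 + 9 + 14 = 39.
Lyra + Pollux + Atlas: cost 11 + 12 + 7 = 30 ≤ 30, return 16 + 12 + 13 = 41.
Best is Lyra, Pollux, and Atlas with total return 41.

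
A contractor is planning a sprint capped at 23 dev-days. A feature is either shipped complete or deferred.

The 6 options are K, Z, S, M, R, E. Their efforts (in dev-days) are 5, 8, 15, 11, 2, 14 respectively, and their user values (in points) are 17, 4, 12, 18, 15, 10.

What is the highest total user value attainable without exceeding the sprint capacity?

This is an integer program with binary decision variables.
Take K, M, and R: effort 5 + 11 + 2 = 18 ≤ 23, user value 17 + 18 + 15 = 50.
No other feasible combination does better.

50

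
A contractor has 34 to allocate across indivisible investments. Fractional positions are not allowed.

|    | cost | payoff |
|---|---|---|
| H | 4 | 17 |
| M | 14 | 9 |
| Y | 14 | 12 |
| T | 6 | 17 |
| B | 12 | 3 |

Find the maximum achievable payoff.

46

Take H, Y, and T: cost 4 + 14 + 6 = 24 ≤ 34, payoff 17 + 12 + 17 = 46.
No other feasible combination does better.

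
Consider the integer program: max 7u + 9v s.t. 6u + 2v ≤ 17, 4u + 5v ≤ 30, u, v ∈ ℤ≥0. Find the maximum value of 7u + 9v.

(u,v)=(0,6): 6·0+2·6=12≤17, 4·0+5·6=30≤30, objective 54.
(u,v)=(1,5): 6·1+2·5=16≤17, 4·1+5·5=29≤30, objective 52.
(u,v)=(0,5): 6·0+2·5=10≤17, 4·0+5·5=25≤30, objective 45.
Maximum is 54 at (u,v)=(0,6).

54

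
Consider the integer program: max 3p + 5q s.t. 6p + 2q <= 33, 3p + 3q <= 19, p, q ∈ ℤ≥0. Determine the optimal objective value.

The continuous relaxation peaks at (0, 6.33) with value 31.67; rounding to a feasible lattice point costs some objective.
(p,q)=(0,6): 6·0+2·6=12≤33, 3·0+3·6=18≤19, objective 30.
(p,q)=(1,5): 6·1+2·5=16≤33, 3·1+3·5=18≤19, objective 28.
Maximum is 30 at (p,q)=(0,6).

30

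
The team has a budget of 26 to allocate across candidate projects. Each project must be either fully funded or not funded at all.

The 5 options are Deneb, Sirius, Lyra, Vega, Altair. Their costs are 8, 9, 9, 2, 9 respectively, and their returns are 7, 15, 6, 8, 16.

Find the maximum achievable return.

39

Allowing fractional choices, the relaxed optimum would be about 44.2, but projects are indivisible.
Sirius + Vega + Altair: cost 9 + 2 + 9 = 20 ≤ 26, return 15 + 8 + 16 = 39.
Deneb + Sirius + Altair: cost 8 + 9 + 9 = 26 ≤ 26, return 7 + 15 + 16 = 38.
Sirius + Altair: cost 9 + 9 = 18 ≤ 26, return 15 + 16 = 31.
Best is Sirius, Vega, and Altair with total return 39.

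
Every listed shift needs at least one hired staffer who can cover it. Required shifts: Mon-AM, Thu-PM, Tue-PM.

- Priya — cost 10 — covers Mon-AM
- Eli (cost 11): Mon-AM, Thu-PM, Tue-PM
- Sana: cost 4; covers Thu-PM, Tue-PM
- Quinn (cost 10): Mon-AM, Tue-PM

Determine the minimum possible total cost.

11

This is a weighted set-cover instance.
The greedy cost-per-new-shift heuristic would pick Sana and Priya for 14, but a cheaper cover exists.
Eli alone covers Mon-AM, Thu-PM, Tue-PM — every shift.
Total cost: 11.
No cover costs less than 11.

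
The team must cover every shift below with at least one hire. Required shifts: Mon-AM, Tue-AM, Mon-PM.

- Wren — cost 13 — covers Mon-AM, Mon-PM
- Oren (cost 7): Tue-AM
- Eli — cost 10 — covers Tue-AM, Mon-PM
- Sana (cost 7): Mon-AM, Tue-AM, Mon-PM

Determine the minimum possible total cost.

7

Sana alone covers Mon-AM, Tue-AM, Mon-PM — every shift.
Total cost: 7.
No cover costs less than 7.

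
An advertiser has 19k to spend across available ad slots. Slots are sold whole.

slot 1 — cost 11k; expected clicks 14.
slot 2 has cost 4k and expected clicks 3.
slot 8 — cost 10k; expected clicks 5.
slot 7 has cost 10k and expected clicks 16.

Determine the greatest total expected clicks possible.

19

Allowing fractional choices, the relaxed optimum would be about 27.5, but ad slots are indivisible.
slot 2 + slot 7: cost 4 + 10 = 14 ≤ 19, expected clicks 3 + 16 = 19.
slot 1 + slot 2: cost 11 + 4 = 15 ≤ 19, expected clicks 14 + 3 = 17.
Best is slot 2 and slot 7 with total expected clicks 19.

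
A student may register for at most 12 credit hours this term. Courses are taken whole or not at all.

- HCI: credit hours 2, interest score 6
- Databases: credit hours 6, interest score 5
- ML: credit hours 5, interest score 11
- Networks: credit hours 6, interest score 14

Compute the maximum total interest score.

25

Allowing fractional choices, the relaxed optimum would be about 28.8, but courses are indivisible.
ML + Networks: credit hours 5 + 6 = 11 ≤ 12, interest score 11 + 14 = 25.
HCI + Networks: credit hours 2 + 6 = 8 ≤ 12, interest score 6 + 14 = 20.
Databases + Networks: credit hours 6 + 6 = 12 ≤ 12, interest score 5 + 14 = 19.
Best is ML and Networks with total interest score 25.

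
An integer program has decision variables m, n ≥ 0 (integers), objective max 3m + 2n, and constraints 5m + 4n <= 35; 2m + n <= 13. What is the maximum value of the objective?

20

(m,n)=(6,1) is feasible, giving 20.
(m,n)=(5,2) is feasible, giving 19.
(m,n)=(6,0) is feasible, giving 18.
Maximum is 20 at (m,n)=(6,1).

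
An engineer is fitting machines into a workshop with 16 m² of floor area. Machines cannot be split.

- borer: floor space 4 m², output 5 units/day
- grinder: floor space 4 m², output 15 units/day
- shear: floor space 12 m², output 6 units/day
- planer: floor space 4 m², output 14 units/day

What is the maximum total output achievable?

borer + grinder + planer: floor space 4 + 4 + 4 = 12 ≤ 16, output 5 + 15 + 14 = 34.
grinder + planer: floor space 4 + 4 = 8 ≤ 16, output 15 + 14 = 29.
Best is borer, grinder, and planer with total output 34.

34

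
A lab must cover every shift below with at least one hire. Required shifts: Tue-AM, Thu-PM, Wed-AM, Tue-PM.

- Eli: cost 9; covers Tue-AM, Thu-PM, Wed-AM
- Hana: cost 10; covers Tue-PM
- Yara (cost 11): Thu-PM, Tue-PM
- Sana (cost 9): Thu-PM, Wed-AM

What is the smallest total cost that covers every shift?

19

Choose Eli and Hana: together they cover Tue-AM, Thu-PM, Wed-AM, Tue-PM — every shift.
Total cost: 9 + 10 = 19.
No cover costs less than 19.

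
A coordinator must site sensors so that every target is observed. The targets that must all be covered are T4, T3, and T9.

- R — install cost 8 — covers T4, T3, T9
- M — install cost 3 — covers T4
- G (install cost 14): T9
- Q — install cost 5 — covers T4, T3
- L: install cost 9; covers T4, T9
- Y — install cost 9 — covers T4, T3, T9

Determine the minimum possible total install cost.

R alone covers T4, T3, T9 — every target.
Total install cost: 8.

8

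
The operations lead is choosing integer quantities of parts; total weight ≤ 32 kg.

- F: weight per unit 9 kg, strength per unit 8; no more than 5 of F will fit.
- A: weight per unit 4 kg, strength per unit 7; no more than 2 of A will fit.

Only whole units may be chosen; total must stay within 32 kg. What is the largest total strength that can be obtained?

31

This is a bounded integer knapsack.
A has the best ratio (7/4); taking only A gives at most 2×7 = 14 (stopped by the supply cap of 2).
Mixing does better — 3×F and 1×A: weight 31 ≤ 32, strength 3·8 + 1·7 = 31.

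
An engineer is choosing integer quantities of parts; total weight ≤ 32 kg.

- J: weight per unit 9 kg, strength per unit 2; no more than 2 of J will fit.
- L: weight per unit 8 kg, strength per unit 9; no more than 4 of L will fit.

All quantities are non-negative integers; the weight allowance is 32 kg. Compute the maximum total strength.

Take 4×L: weight 32 ≤ 32, strength 4·9 = 36.
L has the best ratio (9/8) and is taken to its limit of 4; remaining capacity is filled optimally with the others.

36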